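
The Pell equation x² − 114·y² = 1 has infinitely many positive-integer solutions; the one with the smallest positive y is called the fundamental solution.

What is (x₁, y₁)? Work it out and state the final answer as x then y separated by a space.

√114 → a₀=10, period (1,2,10,2,1,20); ℓ=6 even so k=5
k=0  a_k=10  p_k/q_k = 10/1
k=1  a_k=1  p_k/q_k = 11/1
k=2  a_k=2  p_k/q_k = 32/3
k=3  a_k=10  p_k/q_k = 331/31
k=4  a_k=2  p_k/q_k = 694/65
k=5  a_k=1  p_k/q_k = 1025/96
fundamental: x₁=1025, y₁=96  (since 1050625 − 114·9216 = 1)

1025 96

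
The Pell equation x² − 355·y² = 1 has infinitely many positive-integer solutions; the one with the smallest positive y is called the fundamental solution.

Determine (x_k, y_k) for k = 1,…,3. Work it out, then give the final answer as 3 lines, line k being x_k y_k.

d=355: √d = [18; 1,5,3,3,1,6,1,3,3,5,1,36] (ℓ=12, even), read p_11/q_11
step 0: (18, 1)  from 18·(1,0) + (0,1)
step 1: (19, 1)  from 1·(18,1) + (1,0)
step 2: (113, 6)  from 5·(19,1) + (18,1)
step 3: (358, 19)  from 3·(113,6) + (19,1)
step 4: (1187, 63)  from 3·(358,19) + (113,6)
step 5: (1545, 82)  from 1·(1187,63) + (358,19)
step 6: (10457, 555)  from 6·(1545,82) + (1187,63)
step 7: (12002, 637)  from 1·(10457,555) + (1545,82)
…
step 9: (151391, 8035)  from 3·(46463,2466) + (12002,637)
step 10: (803418, 42641)  from 5·(151391,8035) + (46463,2466)
step 11: (954809, 50676)  from 1·(803418,42641) + (151391,8035)
(x₁, y₁) = (954809, 50676);  954809² − 355·50676² = 1 ✓
(x_2, y_2) = (954809·954809 + 355·50676·50676, 954809·50676 + 50676·954809) = (1823320452961, 96771801768)
(x_3, y_3) = (954809·1823320452961 + 355·50676·96771801768, 954809·96771801768 + 50676·1823320452961) = (3481845556741524089, 184797174548553948)

954809 50676
1823320452961 96771801768
3481845556741524089 184797174548553948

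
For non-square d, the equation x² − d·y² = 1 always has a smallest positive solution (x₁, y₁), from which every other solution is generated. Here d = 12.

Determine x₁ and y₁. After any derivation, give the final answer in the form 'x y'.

7 2

[3; 2,6] for √12; ℓ=2 ⇒ convergent index 1
k=0  a_k=3  p_k/q_k = 3/1
k=1  a_k=2  p_k/q_k = 7/2
(x₁, y₁) = (7, 2);  7² − 12·2² = 1 ✓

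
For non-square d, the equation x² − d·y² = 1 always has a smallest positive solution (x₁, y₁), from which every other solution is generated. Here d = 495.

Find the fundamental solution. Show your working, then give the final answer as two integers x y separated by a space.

d=495: √d = [22; 4,44] (ℓ=2, even), read p_1/q_1
k=0  a_k=22  p_k/q_k = 22/1
k=1  a_k=4  p_k/q_k = 89/4
fundamental: x₁=89, y₁=4  (since 7921 − 495·16 = 1)

89 4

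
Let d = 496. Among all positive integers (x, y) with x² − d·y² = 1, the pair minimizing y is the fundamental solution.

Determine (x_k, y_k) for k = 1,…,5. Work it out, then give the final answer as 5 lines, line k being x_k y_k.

[22; 3,1,2,4,1,…,1,3,44] for √496; ℓ=16 ⇒ convergent index 15
i=0: a=22 ⇒ p=22, q=1
…
i=2: a=1 ⇒ p=89, q=4
i=3: a=2 ⇒ p=245, q=11
i=4: a=4 ⇒ p=1069, q=48
i=5: a=1 ⇒ p=1314, q=59
…
i=7: a=2 ⇒ p=6080, q=273
i=8: a=2 ⇒ p=14543, q=653
i=9: a=2 ⇒ p=35166, q=1579
i=10: a=1 ⇒ p=49709, q=2232
i=11: a=1 ⇒ p=84875, q=3811
…
i=13: a=2 ⇒ p=863293, q=38763
i=14: a=1 ⇒ p=1252502, q=56239
i=15: a=3 ⇒ p=4620799, q=207480
(x₁, y₁) = (4620799, 207480);  4620799² − 496·207480² = 1 ✓
(x_2, y_2) = (4620799·4620799 + 496·207480·207480, 4620799·207480 + 207480·4620799) = (42703566796801, 1917446753040)
(x_3, y_3) = (4620799·42703566796801 + 496·207480·1917446753040, 4620799·1917446753040 + 207480·42703566796801) = (394649197502177907199, 17720272078000750440)
(x_4, y_4) = (4620799·394649197502177907199 + 496·207480·17720272078000750440, 4620799·17720272078000750440 + 207480·394649197502177907199) = (3647189234337689639247667201, 163763630995505661818050080)
(x_5, y_5) = (4620799·3647189234337689639247667201 + 496·207480·163763630995505661818050080, 4620799·163763630995505661818050080 + 207480·3647189234337689639247667201) = (33705856733676329245494460531519999, 1513437644680785412974289982477400)

4620799 207480
42703566796801 1917446753040
394649197502177907199 17720272078000750440
3647189234337689639247667201 163763630995505661818050080
33705856733676329245494460531519999 1513437644680785412974289982477400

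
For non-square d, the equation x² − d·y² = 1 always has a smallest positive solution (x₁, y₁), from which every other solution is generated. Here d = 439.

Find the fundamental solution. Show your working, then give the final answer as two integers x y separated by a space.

440 21

√439 = [20; 1,19,1,40, …], period ℓ=4 (even) → k=3
i=0: a=20 ⇒ p=20, q=1
…
i=2: a=19 ⇒ p=419, q=20
i=3: a=1 ⇒ p=440, q=21
→ (440, 21).  Check: 440²=193600, 439·21²=193599, difference 1.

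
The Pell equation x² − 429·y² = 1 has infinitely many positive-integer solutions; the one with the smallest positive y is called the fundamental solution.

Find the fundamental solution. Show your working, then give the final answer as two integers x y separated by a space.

1524095 73584

√429 = [20; 1,2,2,9,1,12,1,9,2,2,1,40, …], period ℓ=12 (even) → k=11
step 0: (20, 1)  from 20·(1,0) + (0,1)
step 1: (21, 1)  from 1·(20,1) + (1,0)
…
step 3: (145, 7)  from 2·(62,3) + (21,1)
step 4: (1367, 66)  from 9·(145,7) + (62,3)
step 5: (1512, 73)  from 1·(1367,66) + (145,7)
step 6: (19511, 942)  from 12·(1512,73) + (1367,66)
step 7: (21023, 1015)  from 1·(19511,942) + (1512,73)
step 8: (208718, 10077)  from 9·(21023,1015) + (19511,942)
…
step 10: (1085636, 52415)  from 2·(438459,21169) + (208718,10077)
step 11: (1524095, 73584)  from 1·(1085636,52415) + (438459,21169)
(x₁, y₁) = (1524095, 73584);  1524095² − 429·73584² = 1 ✓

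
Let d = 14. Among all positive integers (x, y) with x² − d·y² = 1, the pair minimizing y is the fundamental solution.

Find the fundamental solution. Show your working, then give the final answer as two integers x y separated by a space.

d=14: √d = [3; 1,2,1,6] (ℓ=4, even), read p_3/q_3
k=0  a_k=3  p_k/q_k = 3/1
…
k=2  a_k=2  p_k/q_k = 11/3
k=3  a_k=1  p_k/q_k = 15/4
→ (15, 4).  Check: 15²=225, 14·4²=224, difference 1.

15 4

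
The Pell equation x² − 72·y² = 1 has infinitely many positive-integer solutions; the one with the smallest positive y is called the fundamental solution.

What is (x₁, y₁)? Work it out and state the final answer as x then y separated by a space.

17 2

d=72: √d = [8; 2,16] (ℓ=2, even), read p_1/q_1
k=0  a_k=8  p_k/q_k = 8/1
k=1  a_k=2  p_k/q_k = 17/2
fundamental: x₁=17, y₁=2  (since 289 − 72·4 = 1)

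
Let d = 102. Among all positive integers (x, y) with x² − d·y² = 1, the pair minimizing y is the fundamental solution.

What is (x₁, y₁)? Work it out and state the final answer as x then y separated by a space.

[10; 10,20] for √102; ℓ=2 ⇒ convergent index 1
i=0: a=10 ⇒ p=10, q=1
i=1: a=10 ⇒ p=101, q=10
fundamental: x₁=101, y₁=10  (since 10201 − 102·100 = 1)

101 10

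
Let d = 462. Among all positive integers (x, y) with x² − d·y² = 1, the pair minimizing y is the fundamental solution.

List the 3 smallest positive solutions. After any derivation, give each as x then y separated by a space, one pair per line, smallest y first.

√462 = [21; 2,42, …], period ℓ=2 (even) → k=1
k=0  a_k=21  p_k/q_k = 21/1
k=1  a_k=2  p_k/q_k = 43/2
fundamental: x₁=43, y₁=2  (since 1849 − 462·4 = 1)
(x_2, y_2) = (43·43 + 462·2·2, 43·2 + 2·43) = (3697, 172)
(x_3, y_3) = (43·3697 + 462·2·172, 43·172 + 2·3697) = (317899, 14790)

43 2
3697 172
317899 14790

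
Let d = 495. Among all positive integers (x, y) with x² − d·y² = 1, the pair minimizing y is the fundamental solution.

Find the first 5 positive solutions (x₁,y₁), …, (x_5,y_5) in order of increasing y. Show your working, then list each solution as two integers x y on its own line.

√495 = [22; 4,44, …], period ℓ=2 (even) → k=1
k=0  a_k=22  p_k/q_k = 22/1
k=1  a_k=4  p_k/q_k = 89/4
(x₁, y₁) = (89, 4);  89² − 495·4² = 1 ✓
n=2: (89,4)∘(89,4) = (89·89+495·4·4, 89·4+4·89) = (15841,712)
n=3: (15841,712)∘(89,4) = (89·15841+495·4·712, 89·712+4·15841) = (2819609,126732)
n=4: (2819609,126732)∘(89,4) = (89·2819609+495·4·126732, 89·126732+4·2819609) = (501874561,22557584)
n=5: (501874561,22557584)∘(89,4) = (89·501874561+495·4·22557584, 89·22557584+4·501874561) = (89330852249,4015123220)

89 4
15841 712
2819609 126732
501874561 22557584
89330852249 4015123220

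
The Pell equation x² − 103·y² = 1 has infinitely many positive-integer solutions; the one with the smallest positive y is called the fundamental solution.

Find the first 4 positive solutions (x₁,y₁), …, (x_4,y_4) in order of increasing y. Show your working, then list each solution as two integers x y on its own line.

√103 → a₀=10, period (6,1,2,1,1,9,1,1,2,1,6,20); ℓ=12 even so k=11
i=0: a=10 ⇒ p=10, q=1
i=1: a=6 ⇒ p=61, q=6
i=2: a=1 ⇒ p=71, q=7
…
i=8: a=1 ⇒ p=9611, q=947
i=9: a=2 ⇒ p=24266, q=2391
i=10: a=1 ⇒ p=33877, q=3338
i=11: a=6 ⇒ p=227528, q=22419
fundamental: x₁=227528, y₁=22419  (since 51768990784 − 103·502611561 = 1)
(227528+22419√103)^2 = 103537981567 + 10201900464√103
(227528+22419√103)^3 = 47115579739725224 + 4642436017523565√103
(227528+22419√103)^4 = 21440227253936863550977 + 2112568364380001494176√103

227528 22419
103537981567 10201900464
47115579739725224 4642436017523565
21440227253936863550977 2112568364380001494176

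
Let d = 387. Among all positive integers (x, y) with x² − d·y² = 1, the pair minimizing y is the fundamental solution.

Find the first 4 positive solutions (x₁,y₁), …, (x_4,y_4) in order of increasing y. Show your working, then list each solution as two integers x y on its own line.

3482 177
24248647 1232628
168867574226 8584021215
1175993762661217 59779122508632

d=387: √d = [19; 1,2,19,2,1,38] (ℓ=6, even), read p_5/q_5
step 0: (19, 1)  from 19·(1,0) + (0,1)
step 1: (20, 1)  from 1·(19,1) + (1,0)
…
step 4: (2341, 119)  from 2·(1141,58) + (59,3)
step 5: (3482, 177)  from 1·(2341,119) + (1141,58)
(x₁, y₁) = (3482, 177);  3482² − 387·177² = 1 ✓
k=2:  x_2 = 3482·3482+387·177·177 = 24248647,  y_2 = 3482·177+177·3482 = 1232628
k=3:  x_3 = 3482·24248647+387·177·1232628 = 168867574226,  y_3 = 3482·1232628+177·24248647 = 8584021215
k=4:  x_4 = 3482·168867574226+387·177·8584021215 = 1175993762661217,  y_4 = 3482·8584021215+177·168867574226 = 59779122508632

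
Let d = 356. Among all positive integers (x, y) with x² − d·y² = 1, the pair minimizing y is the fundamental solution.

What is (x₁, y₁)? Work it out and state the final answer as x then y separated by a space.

500001 26500

√356 → a₀=18, period (1,6,1,1,2,…,6,1,36); ℓ=14 even so k=13
k=0  a_k=18  p_k/q_k = 18/1
k=1  a_k=1  p_k/q_k = 19/1
k=2  a_k=6  p_k/q_k = 132/7
k=3  a_k=1  p_k/q_k = 151/8
k=4  a_k=1  p_k/q_k = 283/15
k=5  a_k=2  p_k/q_k = 717/38
…
k=7  a_k=8  p_k/q_k = 8717/462
…
k=9  a_k=2  p_k/q_k = 28151/1492
k=10  a_k=1  p_k/q_k = 37868/2007
k=11  a_k=1  p_k/q_k = 66019/3499
k=12  a_k=6  p_k/q_k = 433982/23001
k=13  a_k=1  p_k/q_k = 500001/26500
(x₁, y₁) = (500001, 26500);  500001² − 356·26500² = 1 ✓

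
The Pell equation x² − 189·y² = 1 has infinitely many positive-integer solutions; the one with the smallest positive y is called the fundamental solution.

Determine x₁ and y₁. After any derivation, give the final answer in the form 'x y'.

55 4

[13; 1,2,1,26] for √189; ℓ=4 ⇒ convergent index 3
step 0: (13, 1)  from 13·(1,0) + (0,1)
step 1: (14, 1)  from 1·(13,1) + (1,0)
step 2: (41, 3)  from 2·(14,1) + (13,1)
step 3: (55, 4)  from 1·(41,3) + (14,1)
(x₁, y₁) = (55, 4);  55² − 189·4² = 1 ✓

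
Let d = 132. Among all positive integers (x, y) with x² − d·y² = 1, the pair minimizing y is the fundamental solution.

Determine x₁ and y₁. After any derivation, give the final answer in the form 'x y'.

23 2

d=132: √d = [11; 2,22] (ℓ=2, even), read p_1/q_1
a_0=11:  p_0=11·1+0=11,  q_0=11·0+1=1
a_1=2:  p_1=2·11+1=23,  q_1=2·1+0=2
(x₁, y₁) = (23, 2);  23² − 132·2² = 1 ✓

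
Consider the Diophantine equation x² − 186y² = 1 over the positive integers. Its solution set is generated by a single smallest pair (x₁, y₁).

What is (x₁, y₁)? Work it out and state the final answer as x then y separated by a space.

7501 550

d=186: √d = [13; 1,1,1,3,4,3,1,1,1,26] (ℓ=10, even), read p_9/q_9
step 0: (13, 1)  from 13·(1,0) + (0,1)
step 1: (14, 1)  from 1·(13,1) + (1,0)
…
step 7: (2714, 199)  from 1·(2073,152) + (641,47)
step 8: (4787, 351)  from 1·(2714,199) + (2073,152)
step 9: (7501, 550)  from 1·(4787,351) + (2714,199)
(x₁, y₁) = (7501, 550);  7501² − 186·550² = 1 ✓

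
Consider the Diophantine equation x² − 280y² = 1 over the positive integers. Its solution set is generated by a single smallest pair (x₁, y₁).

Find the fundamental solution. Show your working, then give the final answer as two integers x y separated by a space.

251 15

√280 → a₀=16, period (1,2,1,2,1,32); ℓ=6 even so k=5
a_0=16:  p_0=16·1+0=16,  q_0=16·0+1=1
…
a_4=2:  p_4=2·67+50=184,  q_4=2·4+3=11
a_5=1:  p_5=1·184+67=251,  q_5=1·11+4=15
fundamental: x₁=251, y₁=15  (since 63001 − 280·225 = 1)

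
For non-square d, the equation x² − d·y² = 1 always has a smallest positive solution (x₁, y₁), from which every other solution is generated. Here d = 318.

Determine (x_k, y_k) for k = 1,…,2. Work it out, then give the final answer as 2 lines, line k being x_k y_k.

107 6
22897 1284

√318 → a₀=17, period (1,4,1,34); ℓ=4 even so k=3
k=0  a_k=17  p_k/q_k = 17/1
k=1  a_k=1  p_k/q_k = 18/1
k=2  a_k=4  p_k/q_k = 89/5
k=3  a_k=1  p_k/q_k = 107/6
(x₁, y₁) = (107, 6);  107² − 318·6² = 1 ✓
(107+6√318)^2 = 22897 + 1284√318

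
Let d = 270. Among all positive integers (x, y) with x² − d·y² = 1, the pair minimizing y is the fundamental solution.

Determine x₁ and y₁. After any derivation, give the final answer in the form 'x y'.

5291 322

√270 = [16; 2,3,6,3,2,32, …], period ℓ=6 (even) → k=5
i=0: a=16 ⇒ p=16, q=1
i=1: a=2 ⇒ p=33, q=2
i=2: a=3 ⇒ p=115, q=7
i=3: a=6 ⇒ p=723, q=44
i=4: a=3 ⇒ p=2284, q=139
i=5: a=2 ⇒ p=5291, q=322
(x₁, y₁) = (5291, 322);  5291² − 270·322² = 1 ✓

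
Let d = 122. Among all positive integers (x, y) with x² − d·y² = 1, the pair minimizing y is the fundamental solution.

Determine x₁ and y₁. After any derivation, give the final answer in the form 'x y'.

d=122: √d = [11; 22] (ℓ=1, odd), read p_1/q_1
a_0=11:  p_0=11·1+0=11,  q_0=11·0+1=1
a_1=22:  p_1=22·11+1=243,  q_1=22·1+0=22
(x₁, y₁) = (243, 22);  243² − 122·22² = 1 ✓

243 22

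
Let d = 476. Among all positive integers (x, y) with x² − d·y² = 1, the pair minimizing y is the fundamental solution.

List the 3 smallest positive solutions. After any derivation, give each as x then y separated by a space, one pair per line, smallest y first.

28799 1320
1658764801 76029360
95541534979199 4379139075960

[21; 1,4,2,10,2,4,1,42] for √476; ℓ=8 ⇒ convergent index 7
step 0: (21, 1)  from 21·(1,0) + (0,1)
…
step 2: (109, 5)  from 4·(22,1) + (21,1)
step 3: (240, 11)  from 2·(109,5) + (22,1)
step 4: (2509, 115)  from 10·(240,11) + (109,5)
…
step 6: (23541, 1079)  from 4·(5258,241) + (2509,115)
step 7: (28799, 1320)  from 1·(23541,1079) + (5258,241)
(x₁, y₁) = (28799, 1320);  28799² − 476·1320² = 1 ✓
k=2:  x_2 = 28799·28799+476·1320·1320 = 1658764801,  y_2 = 28799·1320+1320·28799 = 76029360
k=3:  x_3 = 28799·1658764801+476·1320·76029360 = 95541534979199,  y_3 = 28799·76029360+1320·1658764801 = 4379139075960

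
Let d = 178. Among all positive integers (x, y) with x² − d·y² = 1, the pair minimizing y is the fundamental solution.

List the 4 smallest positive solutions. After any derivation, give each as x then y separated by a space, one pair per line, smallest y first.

1601 120
5126401 384240
16414734401 1230336360
52559974425601 3939536640480

[13; 2,1,12,1,2,26] for √178; ℓ=6 ⇒ convergent index 5
k=0  a_k=13  p_k/q_k = 13/1
k=1  a_k=2  p_k/q_k = 27/2
k=2  a_k=1  p_k/q_k = 40/3
…
k=4  a_k=1  p_k/q_k = 547/41
k=5  a_k=2  p_k/q_k = 1601/120
→ (1601, 120).  Check: 1601²=2563201, 178·120²=2563200, difference 1.
n=2: (1601,120)∘(1601,120) = (1601·1601+178·120·120, 1601·120+120·1601) = (5126401,384240)
n=3: (5126401,384240)∘(1601,120) = (1601·5126401+178·120·384240, 1601·384240+120·5126401) = (16414734401,1230336360)
n=4: (16414734401,1230336360)∘(1601,120) = (1601·16414734401+178·120·1230336360, 1601·1230336360+120·16414734401) = (52559974425601,3939536640480)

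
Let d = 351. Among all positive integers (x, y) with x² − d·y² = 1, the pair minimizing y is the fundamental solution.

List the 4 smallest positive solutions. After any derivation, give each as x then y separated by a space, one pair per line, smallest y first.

√351 = [18; 1,2,1,3,2,2,2,3,1,2,1,36, …], period ℓ=12 (even) → k=11
i=0: a=18 ⇒ p=18, q=1
i=1: a=1 ⇒ p=19, q=1
i=2: a=2 ⇒ p=56, q=3
i=3: a=1 ⇒ p=75, q=4
…
i=5: a=2 ⇒ p=637, q=34
…
i=7: a=2 ⇒ p=3747, q=200
…
i=10: a=2 ⇒ p=45882, q=2449
i=11: a=1 ⇒ p=62425, q=3332
(x₁, y₁) = (62425, 3332);  62425² − 351·3332² = 1 ✓
(x_2, y_2) = (62425·62425 + 351·3332·3332, 62425·3332 + 3332·62425) = (7793761249, 416000200)
(x_3, y_3) = (62425·7793761249 + 351·3332·416000200, 62425·416000200 + 3332·7793761249) = (973051091875225, 51937624966668)
(x_4, y_4) = (62425·973051091875225 + 351·3332·51937624966668, 62425·51937624966668 + 3332·973051091875225) = (121485428812828080001, 6484412476672499600)

62425 3332
7793761249 416000200
973051091875225 51937624966668
121485428812828080001 6484412476672499600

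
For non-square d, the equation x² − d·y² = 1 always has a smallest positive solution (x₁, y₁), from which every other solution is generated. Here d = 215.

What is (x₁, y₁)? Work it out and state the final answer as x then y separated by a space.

44 3

√215 → a₀=14, period (1,1,1,28); ℓ=4 even so k=3
step 0: (14, 1)  from 14·(1,0) + (0,1)
step 1: (15, 1)  from 1·(14,1) + (1,0)
step 2: (29, 2)  from 1·(15,1) + (14,1)
step 3: (44, 3)  from 1·(29,2) + (15,1)
(x₁, y₁) = (44, 3);  44² − 215·3² = 1 ✓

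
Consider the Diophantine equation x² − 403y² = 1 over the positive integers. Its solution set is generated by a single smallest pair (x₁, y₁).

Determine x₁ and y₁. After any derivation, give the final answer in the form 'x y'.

669878 33369

√403 → a₀=20, period (13,2,1,3,1,3,1,2,13,40); ℓ=10 even so k=9
step 0: (20, 1)  from 20·(1,0) + (0,1)
step 1: (261, 13)  from 13·(20,1) + (1,0)
…
step 4: (2951, 147)  from 3·(803,40) + (542,27)
step 5: (3754, 187)  from 1·(2951,147) + (803,40)
…
step 7: (17967, 895)  from 1·(14213,708) + (3754,187)
step 8: (50147, 2498)  from 2·(17967,895) + (14213,708)
step 9: (669878, 33369)  from 13·(50147,2498) + (17967,895)
(x₁, y₁) = (669878, 33369);  669878² − 403·33369² = 1 ✓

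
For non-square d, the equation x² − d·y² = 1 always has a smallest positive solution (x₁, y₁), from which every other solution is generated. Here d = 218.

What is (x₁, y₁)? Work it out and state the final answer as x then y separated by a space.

√218 = [14; 1,3,3,1,28, …], period ℓ=5 (odd) → k=9
i=0: a=14 ⇒ p=14, q=1
i=1: a=1 ⇒ p=15, q=1
i=2: a=3 ⇒ p=59, q=4
…
i=8: a=3 ⇒ p=96370, q=6527
i=9: a=1 ⇒ p=126003, q=8534
→ (126003, 8534).  Check: 126003²=15876756009, 218·8534²=15876756008, difference 1.

126003 8534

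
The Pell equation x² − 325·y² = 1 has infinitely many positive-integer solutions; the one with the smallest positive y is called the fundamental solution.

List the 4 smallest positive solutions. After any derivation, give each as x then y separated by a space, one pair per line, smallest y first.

[18; 36] for √325; ℓ=1 ⇒ convergent index 1
i=0: a=18 ⇒ p=18, q=1
i=1: a=36 ⇒ p=649, q=36
(x₁, y₁) = (649, 36);  649² − 325·36² = 1 ✓
(649+36√325)^2 = 842401 + 46728√325
(649+36√325)^3 = 1093435849 + 60652908√325
(649+36√325)^4 = 1419278889601 + 78727427856√325

649 36
842401 46728
1093435849 60652908
1419278889601 78727427856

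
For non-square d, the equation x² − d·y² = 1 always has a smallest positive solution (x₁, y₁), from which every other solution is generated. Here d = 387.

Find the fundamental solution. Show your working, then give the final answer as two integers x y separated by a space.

3482 177

√387 → a₀=19, period (1,2,19,2,1,38); ℓ=6 even so k=5
step 0: (19, 1)  from 19·(1,0) + (0,1)
step 1: (20, 1)  from 1·(19,1) + (1,0)
step 2: (59, 3)  from 2·(20,1) + (19,1)
step 3: (1141, 58)  from 19·(59,3) + (20,1)
step 4: (2341, 119)  from 2·(1141,58) + (59,3)
step 5: (3482, 177)  from 1·(2341,119) + (1141,58)
(x₁, y₁) = (3482, 177);  3482² − 387·177² = 1 ✓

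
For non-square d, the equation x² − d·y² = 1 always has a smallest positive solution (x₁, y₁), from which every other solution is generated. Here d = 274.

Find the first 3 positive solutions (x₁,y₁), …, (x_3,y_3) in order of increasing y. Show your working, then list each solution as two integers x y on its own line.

3959299 239190
31352097142801 1894049455620
248264653730785753699 14998216231173381570

d=274: √d = [16; 1,1,4,4,1,1,32] (ℓ=7, odd), read p_13/q_13
k=0  a_k=16  p_k/q_k = 16/1
k=1  a_k=1  p_k/q_k = 17/1
k=2  a_k=1  p_k/q_k = 33/2
k=3  a_k=4  p_k/q_k = 149/9
k=4  a_k=4  p_k/q_k = 629/38
k=5  a_k=1  p_k/q_k = 778/47
k=6  a_k=1  p_k/q_k = 1407/85
k=7  a_k=32  p_k/q_k = 45802/2767
k=8  a_k=1  p_k/q_k = 47209/2852
k=9  a_k=1  p_k/q_k = 93011/5619
k=10  a_k=4  p_k/q_k = 419253/25328
k=11  a_k=4  p_k/q_k = 1770023/106931
k=12  a_k=1  p_k/q_k = 2189276/132259
k=13  a_k=1  p_k/q_k = 3959299/239190
→ (3959299, 239190).  Check: 3959299²=15676048571401, 274·239190²=15676048571400, difference 1.
(x_2, y_2) = (3959299·3959299 + 274·239190·239190, 3959299·239190 + 239190·3959299) = (31352097142801, 1894049455620)
(x_3, y_3) = (3959299·31352097142801 + 274·239190·1894049455620, 3959299·1894049455620 + 239190·31352097142801) = (248264653730785753699, 14998216231173381570)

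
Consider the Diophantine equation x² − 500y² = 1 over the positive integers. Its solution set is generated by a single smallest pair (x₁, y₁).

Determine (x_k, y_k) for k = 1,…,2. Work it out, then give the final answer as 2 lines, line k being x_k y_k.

√500 → a₀=22, period (2,1,3,2,1,…,1,2,44); ℓ=14 even so k=13
i=0: a=22 ⇒ p=22, q=1
…
i=11: a=3 ⇒ p=259205, q=11592
i=12: a=1 ⇒ p=335522, q=15005
i=13: a=2 ⇒ p=930249, q=41602
(x₁, y₁) = (930249, 41602);  930249² − 500·41602² = 1 ✓
(930249+41602√500)^2 = 1730726404001 + 77400437796√500

930249 41602
1730726404001 77400437796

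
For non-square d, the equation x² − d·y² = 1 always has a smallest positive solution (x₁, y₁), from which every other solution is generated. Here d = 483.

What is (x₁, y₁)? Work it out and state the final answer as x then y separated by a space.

d=483: √d = [21; 1,42] (ℓ=2, even), read p_1/q_1
k=0  a_k=21  p_k/q_k = 21/1
k=1  a_k=1  p_k/q_k = 22/1
→ (22, 1).  Check: 22²=484, 483·1²=483, difference 1.

22 1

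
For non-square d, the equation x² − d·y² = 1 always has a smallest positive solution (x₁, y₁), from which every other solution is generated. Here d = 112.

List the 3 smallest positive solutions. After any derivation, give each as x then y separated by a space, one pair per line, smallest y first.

[10; 1,1,2,1,1,20] for √112; ℓ=6 ⇒ convergent index 5
i=0: a=10 ⇒ p=10, q=1
i=1: a=1 ⇒ p=11, q=1
…
i=3: a=2 ⇒ p=53, q=5
i=4: a=1 ⇒ p=74, q=7
i=5: a=1 ⇒ p=127, q=12
(x₁, y₁) = (127, 12);  127² − 112·12² = 1 ✓
(x_2, y_2) = (127·127 + 112·12·12, 127·12 + 12·127) = (32257, 3048)
(x_3, y_3) = (127·32257 + 112·12·3048, 127·3048 + 12·32257) = (8193151, 774180)

127 12
32257 3048
8193151 774180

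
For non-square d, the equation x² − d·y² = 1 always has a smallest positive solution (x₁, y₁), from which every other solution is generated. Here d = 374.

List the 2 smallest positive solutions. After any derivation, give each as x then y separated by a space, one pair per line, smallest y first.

√374 = [19; 2,1,18,1,2,38, …], period ℓ=6 (even) → k=5
i=0: a=19 ⇒ p=19, q=1
…
i=4: a=1 ⇒ p=1141, q=59
i=5: a=2 ⇒ p=3365, q=174
→ (3365, 174).  Check: 3365²=11323225, 374·174²=11323224, difference 1.
(x_2, y_2) = (3365·3365 + 374·174·174, 3365·174 + 174·3365) = (22646449, 1171020)

3365 174
22646449 1171020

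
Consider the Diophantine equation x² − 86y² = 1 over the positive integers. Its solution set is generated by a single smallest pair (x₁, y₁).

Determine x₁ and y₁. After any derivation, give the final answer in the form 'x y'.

10405 1122

√86 = [9; 3,1,1,1,8,1,1,1,3,18, …], period ℓ=10 (even) → k=9
i=0: a=9 ⇒ p=9, q=1
i=1: a=3 ⇒ p=28, q=3
i=2: a=1 ⇒ p=37, q=4
i=3: a=1 ⇒ p=65, q=7
…
i=5: a=8 ⇒ p=881, q=95
…
i=7: a=1 ⇒ p=1864, q=201
i=8: a=1 ⇒ p=2847, q=307
i=9: a=3 ⇒ p=10405, q=1122
(x₁, y₁) = (10405, 1122);  10405² − 86·1122² = 1 ✓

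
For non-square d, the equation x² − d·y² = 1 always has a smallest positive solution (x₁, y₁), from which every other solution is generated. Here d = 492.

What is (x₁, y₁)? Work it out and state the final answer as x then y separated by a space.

d=492: √d = [22; 5,1,1,10,1,1,5,44] (ℓ=8, even), read p_7/q_7
a_0=22:  p_0=22·1+0=22,  q_0=22·0+1=1
a_1=5:  p_1=5·22+1=111,  q_1=5·1+0=5
…
a_3=1:  p_3=1·133+111=244,  q_3=1·6+5=11
a_4=10:  p_4=10·244+133=2573,  q_4=10·11+6=116
a_5=1:  p_5=1·2573+244=2817,  q_5=1·116+11=127
a_6=1:  p_6=1·2817+2573=5390,  q_6=1·127+116=243
a_7=5:  p_7=5·5390+2817=29767,  q_7=5·243+127=1342
(x₁, y₁) = (29767, 1342);  29767² − 492·1342² = 1 ✓

29767 1342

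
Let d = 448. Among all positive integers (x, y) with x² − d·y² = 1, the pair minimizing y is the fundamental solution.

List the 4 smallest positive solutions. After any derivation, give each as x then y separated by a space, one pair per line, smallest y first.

√448 → a₀=21, period (6,42); ℓ=2 even so k=1
i=0: a=21 ⇒ p=21, q=1
i=1: a=6 ⇒ p=127, q=6
→ (127, 6).  Check: 127²=16129, 448·6²=16128, difference 1.
(x_2, y_2) = (127·127 + 448·6·6, 127·6 + 6·127) = (32257, 1524)
(x_3, y_3) = (127·32257 + 448·6·1524, 127·1524 + 6·32257) = (8193151, 387090)
(x_4, y_4) = (127·8193151 + 448·6·387090, 127·387090 + 6·8193151) = (2081028097, 98319336)

127 6
32257 1524
8193151 387090
2081028097 98319336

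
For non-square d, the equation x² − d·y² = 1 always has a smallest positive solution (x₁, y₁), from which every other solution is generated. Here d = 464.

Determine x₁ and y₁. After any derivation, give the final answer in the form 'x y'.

9801 455

√464 = [21; 1,1,5,1,1,1,5,1,1,42, …], period ℓ=10 (even) → k=9
k=0  a_k=21  p_k/q_k = 21/1
k=1  a_k=1  p_k/q_k = 22/1
k=2  a_k=1  p_k/q_k = 43/2
k=3  a_k=5  p_k/q_k = 237/11
…
k=5  a_k=1  p_k/q_k = 517/24
k=6  a_k=1  p_k/q_k = 797/37
k=7  a_k=5  p_k/q_k = 4502/209
k=8  a_k=1  p_k/q_k = 5299/246
k=9  a_k=1  p_k/q_k = 9801/455
→ (9801, 455).  Check: 9801²=96059601, 464·455²=96059600, difference 1.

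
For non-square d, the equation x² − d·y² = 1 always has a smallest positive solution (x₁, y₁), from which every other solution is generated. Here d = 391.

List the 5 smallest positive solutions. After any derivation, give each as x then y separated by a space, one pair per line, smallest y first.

7338680 371133
107712448284799 5447252648880
1580934379957370111960 79951288138564985667
23203943031010998074028940801 1173473838473442730776750240
340572625285638001757449457184853400 17223497977856489447705304337580733

√391 → a₀=19, period (1,3,2,2,1,…,3,1,38); ℓ=16 even so k=15
step 0: (19, 1)  from 19·(1,0) + (0,1)
…
step 2: (79, 4)  from 3·(20,1) + (19,1)
step 3: (178, 9)  from 2·(79,4) + (20,1)
step 4: (435, 22)  from 2·(178,9) + (79,4)
step 5: (613, 31)  from 1·(435,22) + (178,9)
step 6: (1048, 53)  from 1·(613,31) + (435,22)
step 7: (2709, 137)  from 2·(1048,53) + (613,31)
step 8: (52519, 2656)  from 19·(2709,137) + (1048,53)
…
step 11: (268013, 13554)  from 1·(160266,8105) + (107747,5449)
step 12: (696292, 35213)  from 2·(268013,13554) + (160266,8105)
step 13: (1660597, 83980)  from 2·(696292,35213) + (268013,13554)
step 14: (5678083, 287153)  from 3·(1660597,83980) + (696292,35213)
step 15: (7338680, 371133)  from 1·(5678083,287153) + (1660597,83980)
(x₁, y₁) = (7338680, 371133);  7338680² − 391·371133² = 1 ✓
n=2: (7338680,371133)∘(7338680,371133) = (7338680·7338680+391·371133·371133, 7338680·371133+371133·7338680) = (107712448284799,5447252648880)
n=3: (107712448284799,5447252648880)∘(7338680,371133) = (7338680·107712448284799+391·371133·5447252648880, 7338680·5447252648880+371133·107712448284799) = (1580934379957370111960,79951288138564985667)
n=4: (1580934379957370111960,79951288138564985667)∘(7338680,371133) = (7338680·1580934379957370111960+391·371133·79951288138564985667, 7338680·79951288138564985667+371133·1580934379957370111960) = (23203943031010998074028940801,1173473838473442730776750240)
n=5: (23203943031010998074028940801,1173473838473442730776750240)∘(7338680,371133) = (7338680·23203943031010998074028940801+391·371133·1173473838473442730776750240, 7338680·1173473838473442730776750240+371133·23203943031010998074028940801) = (340572625285638001757449457184853400,17223497977856489447705304337580733)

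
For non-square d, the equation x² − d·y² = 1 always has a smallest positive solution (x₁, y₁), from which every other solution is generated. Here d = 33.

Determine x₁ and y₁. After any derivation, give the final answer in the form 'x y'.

23 4

d=33: √d = [5; 1,2,1,10] (ℓ=4, even), read p_3/q_3
a_0=5:  p_0=5·1+0=5,  q_0=5·0+1=1
…
a_2=2:  p_2=2·6+5=17,  q_2=2·1+1=3
a_3=1:  p_3=1·17+6=23,  q_3=1·3+1=4
(x₁, y₁) = (23, 4);  23² − 33·4² = 1 ✓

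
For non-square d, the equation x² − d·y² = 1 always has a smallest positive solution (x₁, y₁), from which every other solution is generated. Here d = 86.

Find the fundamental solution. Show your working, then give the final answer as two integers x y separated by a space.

10405 1122

[9; 3,1,1,1,8,1,1,1,3,18] for √86; ℓ=10 ⇒ convergent index 9
i=0: a=9 ⇒ p=9, q=1
i=1: a=3 ⇒ p=28, q=3
i=2: a=1 ⇒ p=37, q=4
i=3: a=1 ⇒ p=65, q=7
i=4: a=1 ⇒ p=102, q=11
i=5: a=8 ⇒ p=881, q=95
i=6: a=1 ⇒ p=983, q=106
i=7: a=1 ⇒ p=1864, q=201
i=8: a=1 ⇒ p=2847, q=307
i=9: a=3 ⇒ p=10405, q=1122
(x₁, y₁) = (10405, 1122);  10405² − 86·1122² = 1 ✓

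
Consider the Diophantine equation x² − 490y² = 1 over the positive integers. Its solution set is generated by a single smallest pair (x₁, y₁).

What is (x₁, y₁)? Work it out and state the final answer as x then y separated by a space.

1039681 46968

√490 = [22; 7,2,1,4,4,4,1,2,7,44, …], period ℓ=10 (even) → k=9
step 0: (22, 1)  from 22·(1,0) + (0,1)
step 1: (155, 7)  from 7·(22,1) + (1,0)
step 2: (332, 15)  from 2·(155,7) + (22,1)
…
step 4: (2280, 103)  from 4·(487,22) + (332,15)
step 5: (9607, 434)  from 4·(2280,103) + (487,22)
step 6: (40708, 1839)  from 4·(9607,434) + (2280,103)
…
step 8: (141338, 6385)  from 2·(50315,2273) + (40708,1839)
step 9: (1039681, 46968)  from 7·(141338,6385) + (50315,2273)
fundamental: x₁=1039681, y₁=46968  (since 1080936581761 − 490·2205993024 = 1)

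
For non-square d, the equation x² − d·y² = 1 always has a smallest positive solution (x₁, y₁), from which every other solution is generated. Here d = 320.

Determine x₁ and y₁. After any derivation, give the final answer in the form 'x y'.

161 9

√320 = [17; 1,7,1,34, …], period ℓ=4 (even) → k=3
k=0  a_k=17  p_k/q_k = 17/1
k=1  a_k=1  p_k/q_k = 18/1
k=2  a_k=7  p_k/q_k = 143/8
k=3  a_k=1  p_k/q_k = 161/9
→ (161, 9).  Check: 161²=25921, 320·9²=25920, difference 1.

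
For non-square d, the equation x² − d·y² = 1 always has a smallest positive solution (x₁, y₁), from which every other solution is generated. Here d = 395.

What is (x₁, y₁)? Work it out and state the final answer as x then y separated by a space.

159 8

d=395: √d = [19; 1,6,1,38] (ℓ=4, even), read p_3/q_3
i=0: a=19 ⇒ p=19, q=1
i=1: a=1 ⇒ p=20, q=1
i=2: a=6 ⇒ p=139, q=7
i=3: a=1 ⇒ p=159, q=8
fundamental: x₁=159, y₁=8  (since 25281 − 395·64 = 1)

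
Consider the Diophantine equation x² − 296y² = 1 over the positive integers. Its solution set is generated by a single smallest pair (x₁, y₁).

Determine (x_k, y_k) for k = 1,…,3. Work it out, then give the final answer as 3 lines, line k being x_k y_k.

√296 = [17; 4,1,7,1,4,34, …], period ℓ=6 (even) → k=5
k=0  a_k=17  p_k/q_k = 17/1
…
k=2  a_k=1  p_k/q_k = 86/5
…
k=4  a_k=1  p_k/q_k = 757/44
k=5  a_k=4  p_k/q_k = 3699/215
(x₁, y₁) = (3699, 215);  3699² − 296·215² = 1 ✓
n=2: (3699,215)∘(3699,215) = (3699·3699+296·215·215, 3699·215+215·3699) = (27365201,1590570)
n=3: (27365201,1590570)∘(3699,215) = (3699·27365201+296·215·1590570, 3699·1590570+215·27365201) = (202447753299,11767036645)

3699 215
27365201 1590570
202447753299 11767036645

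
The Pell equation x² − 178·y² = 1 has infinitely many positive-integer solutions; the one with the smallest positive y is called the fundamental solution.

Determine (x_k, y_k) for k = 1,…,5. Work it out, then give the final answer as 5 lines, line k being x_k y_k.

1601 120
5126401 384240
16414734401 1230336360
52559974425601 3939536640480
168297021696040001 12614395092480600

d=178: √d = [13; 2,1,12,1,2,26] (ℓ=6, even), read p_5/q_5
k=0  a_k=13  p_k/q_k = 13/1
…
k=4  a_k=1  p_k/q_k = 547/41
k=5  a_k=2  p_k/q_k = 1601/120
(x₁, y₁) = (1601, 120);  1601² − 178·120² = 1 ✓
(1601+120√178)^2 = 5126401 + 384240√178
(1601+120√178)^3 = 16414734401 + 1230336360√178
(1601+120√178)^4 = 52559974425601 + 3939536640480√178
(1601+120√178)^5 = 168297021696040001 + 12614395092480600√178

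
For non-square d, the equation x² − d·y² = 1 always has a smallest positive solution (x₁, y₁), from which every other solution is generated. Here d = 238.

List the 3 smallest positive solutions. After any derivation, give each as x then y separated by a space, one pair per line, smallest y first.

d=238: √d = [15; 2,2,1,14,1,2,2,30] (ℓ=8, even), read p_7/q_7
a_0=15:  p_0=15·1+0=15,  q_0=15·0+1=1
…
a_2=2:  p_2=2·31+15=77,  q_2=2·2+1=5
…
a_4=14:  p_4=14·108+77=1589,  q_4=14·7+5=103
a_5=1:  p_5=1·1589+108=1697,  q_5=1·103+7=110
a_6=2:  p_6=2·1697+1589=4983,  q_6=2·110+103=323
a_7=2:  p_7=2·4983+1697=11663,  q_7=2·323+110=756
fundamental: x₁=11663, y₁=756  (since 136025569 − 238·571536 = 1)
(x_2, y_2) = (11663·11663 + 238·756·756, 11663·756 + 756·11663) = (272051137, 17634456)
(x_3, y_3) = (11663·272051137 + 238·756·17634456, 11663·17634456 + 756·272051137) = (6345864809999, 411341319900)

11663 756
272051137 17634456
6345864809999 411341319900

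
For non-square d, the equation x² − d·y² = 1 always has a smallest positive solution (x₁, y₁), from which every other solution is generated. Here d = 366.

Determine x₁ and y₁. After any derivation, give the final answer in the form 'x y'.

907925 47458

√366 → a₀=19, period (7,1,1,1,2,12,2,1,1,1,7,38); ℓ=12 even so k=11
a_0=19:  p_0=19·1+0=19,  q_0=19·0+1=1
a_1=7:  p_1=7·19+1=134,  q_1=7·1+0=7
a_2=1:  p_2=1·134+19=153,  q_2=1·7+1=8
a_3=1:  p_3=1·153+134=287,  q_3=1·8+7=15
a_4=1:  p_4=1·287+153=440,  q_4=1·15+8=23
a_5=2:  p_5=2·440+287=1167,  q_5=2·23+15=61
a_6=12:  p_6=12·1167+440=14444,  q_6=12·61+23=755
a_7=2:  p_7=2·14444+1167=30055,  q_7=2·755+61=1571
a_8=1:  p_8=1·30055+14444=44499,  q_8=1·1571+755=2326
…
a_10=1:  p_10=1·74554+44499=119053,  q_10=1·3897+2326=6223
a_11=7:  p_11=7·119053+74554=907925,  q_11=7·6223+3897=47458
fundamental: x₁=907925, y₁=47458  (since 824327805625 − 366·2252261764 = 1)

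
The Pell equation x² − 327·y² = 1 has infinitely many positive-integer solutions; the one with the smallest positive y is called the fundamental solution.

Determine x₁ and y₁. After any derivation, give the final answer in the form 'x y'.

217 12

√327 → a₀=18, period (12,36); ℓ=2 even so k=1
a_0=18:  p_0=18·1+0=18,  q_0=18·0+1=1
a_1=12:  p_1=12·18+1=217,  q_1=12·1+0=12
→ (217, 12).  Check: 217²=47089, 327·12²=47088, difference 1.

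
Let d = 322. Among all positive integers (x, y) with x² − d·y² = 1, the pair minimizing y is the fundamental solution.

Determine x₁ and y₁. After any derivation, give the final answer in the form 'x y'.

323 18

√322 = [17; 1,16,1,34, …], period ℓ=4 (even) → k=3
a_0=17:  p_0=17·1+0=17,  q_0=17·0+1=1
a_1=1:  p_1=1·17+1=18,  q_1=1·1+0=1
a_2=16:  p_2=16·18+17=305,  q_2=16·1+1=17
a_3=1:  p_3=1·305+18=323,  q_3=1·17+1=18
fundamental: x₁=323, y₁=18  (since 104329 − 322·324 = 1)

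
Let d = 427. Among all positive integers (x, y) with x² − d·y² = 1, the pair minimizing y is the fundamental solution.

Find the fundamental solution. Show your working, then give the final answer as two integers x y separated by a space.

62 3

√427 → a₀=20, period (1,1,1,40); ℓ=4 even so k=3
a_0=20:  p_0=20·1+0=20,  q_0=20·0+1=1
…
a_2=1:  p_2=1·21+20=41,  q_2=1·1+1=2
a_3=1:  p_3=1·41+21=62,  q_3=1·2+1=3
fundamental: x₁=62, y₁=3  (since 3844 − 427·9 = 1)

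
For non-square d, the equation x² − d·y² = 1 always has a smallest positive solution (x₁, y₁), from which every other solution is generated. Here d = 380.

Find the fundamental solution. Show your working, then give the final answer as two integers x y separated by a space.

39 2

√380 → a₀=19, period (2,38); ℓ=2 even so k=1
i=0: a=19 ⇒ p=19, q=1
i=1: a=2 ⇒ p=39, q=2
(x₁, y₁) = (39, 2);  39² − 380·2² = 1 ✓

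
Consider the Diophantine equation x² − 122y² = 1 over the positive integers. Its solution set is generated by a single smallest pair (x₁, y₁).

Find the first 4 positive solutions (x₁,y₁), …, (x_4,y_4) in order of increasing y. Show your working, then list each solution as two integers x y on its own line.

243 22
118097 10692
57394899 5196290
27893802817 2525386248

[11; 22] for √122; ℓ=1 ⇒ convergent index 1
k=0  a_k=11  p_k/q_k = 11/1
k=1  a_k=22  p_k/q_k = 243/22
(x₁, y₁) = (243, 22);  243² − 122·22² = 1 ✓
(243+22√122)^2 = 118097 + 10692√122
(243+22√122)^3 = 57394899 + 5196290√122
(243+22√122)^4 = 27893802817 + 2525386248√122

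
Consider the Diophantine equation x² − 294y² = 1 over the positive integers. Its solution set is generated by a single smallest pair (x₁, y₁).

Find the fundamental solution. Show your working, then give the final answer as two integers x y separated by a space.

4801 280

√294 → a₀=17, period (6,1,4,1,6,34); ℓ=6 even so k=5
step 0: (17, 1)  from 17·(1,0) + (0,1)
step 1: (103, 6)  from 6·(17,1) + (1,0)
…
step 4: (703, 41)  from 1·(583,34) + (120,7)
step 5: (4801, 280)  from 6·(703,41) + (583,34)
→ (4801, 280).  Check: 4801²=23049601, 294·280²=23049600, difference 1.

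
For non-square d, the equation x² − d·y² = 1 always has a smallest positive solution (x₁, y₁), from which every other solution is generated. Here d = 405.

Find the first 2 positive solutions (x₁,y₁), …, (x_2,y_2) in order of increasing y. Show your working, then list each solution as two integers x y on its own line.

d=405: √d = [20; 8,40] (ℓ=2, even), read p_1/q_1
i=0: a=20 ⇒ p=20, q=1
i=1: a=8 ⇒ p=161, q=8
→ (161, 8).  Check: 161²=25921, 405·8²=25920, difference 1.
k=2:  x_2 = 161·161+405·8·8 = 51841,  y_2 = 161·8+8·161 = 2576

161 8
51841 2576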